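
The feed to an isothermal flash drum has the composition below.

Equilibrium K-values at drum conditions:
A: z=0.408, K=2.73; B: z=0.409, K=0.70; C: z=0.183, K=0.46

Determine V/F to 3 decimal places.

V/F = 0.711

Material balance + equilibrium reduce to Σ zᵢ(Kᵢ−1)/(1+V/F(Kᵢ−1)) = 0.
g(0) = ΣzᵢKᵢ − 1 = 0.484 and g(1) = 1 − Σzᵢ/Kᵢ = -0.132, so a root lies in (0, 1).
Newton–Raphson from V/F = 0.5:
  V/F = 0.500: g = 0.0987, g' = -0.502 → V/F = 0.697
  V/F = 0.697: g = 0.0066, g' = -0.447 → V/F = 0.711
Converged at V/F = 0.711.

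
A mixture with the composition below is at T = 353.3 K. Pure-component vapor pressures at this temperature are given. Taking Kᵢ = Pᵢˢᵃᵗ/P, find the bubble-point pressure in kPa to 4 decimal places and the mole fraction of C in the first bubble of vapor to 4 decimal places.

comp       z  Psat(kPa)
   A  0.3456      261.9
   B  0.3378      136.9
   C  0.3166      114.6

Pbub = 173.0398 kPa, y_C = 0.2097

At the bubble point ψ → 0, so ΣzᵢKᵢ = 1 with Kᵢ = Pᵢˢᵃᵗ/P ⇒ P = ΣzᵢPᵢˢᵃᵗ.
P = 0.3456·261.9 + 0.3378·136.9 + 0.3166·114.6 = 173.0398 kPa
yᵢ = zᵢPᵢˢᵃᵗ/P ⇒ y_C = 0.3166·114.6/173.0398 = 0.2097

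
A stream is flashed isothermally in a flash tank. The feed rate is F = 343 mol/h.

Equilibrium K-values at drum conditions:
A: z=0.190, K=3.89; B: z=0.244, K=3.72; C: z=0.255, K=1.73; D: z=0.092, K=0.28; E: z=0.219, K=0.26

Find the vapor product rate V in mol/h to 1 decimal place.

Let ψ = V/F and solve Σ zᵢ(Kᵢ−1)/(1+ψ(Kᵢ−1)) = 0.
Check two-phase: ΣzᵢKᵢ = 2.171 > 1 and Σzᵢ/Kᵢ = 1.433 > 1, so g(0) = 1.171 > 0 and g(1) = -0.433 < 0.
Iterate (Newton) starting at ψ = 0.5:
  ψ = 0.500: g = 0.2814, g' = -1.081 → ψ = 0.760
  ψ = 0.760: g = -0.0091, g' = -1.263 → ψ = 0.753
Converged at ψ = 0.753.
Then V = ψ·F = 0.7530·343 = 258.3 mol/h and L = F − V = 84.7 mol/h.

V = 258.3 mol/h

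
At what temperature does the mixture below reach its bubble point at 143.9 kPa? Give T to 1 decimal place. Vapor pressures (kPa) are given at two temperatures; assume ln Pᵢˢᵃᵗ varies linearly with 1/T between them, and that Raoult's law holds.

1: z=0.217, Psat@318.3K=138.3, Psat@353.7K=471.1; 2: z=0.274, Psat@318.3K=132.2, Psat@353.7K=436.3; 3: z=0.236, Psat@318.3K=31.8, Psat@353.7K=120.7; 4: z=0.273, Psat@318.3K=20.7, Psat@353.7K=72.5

Bubble-point temperature: ΣzᵢPᵢˢᵃᵗ(T) = P. Interpolate ln Pᵢˢᵃᵗ = aᵢ + bᵢ/T.
  T = 318.3 K: ΣzᵢPᵢˢᵃᵗ = 79.39 kPa
  T = 353.7 K: ΣzᵢPᵢˢᵃᵗ = 270.05 kPa
  T = 336.0 K: ΣzᵢPᵢˢᵃᵗ = 151.19 kPa
  T = 327.1 K: ΣzᵢPᵢˢᵃᵗ = 110.31 kPa
  T = 331.6 K: ΣzᵢPᵢˢᵃᵗ = 129.64 kPa
  T = 333.8 K: ΣzᵢPᵢˢᵃᵗ = 140.07 kPa
Interpolating between 333.8 K and 336.0 K gives T ≈ 334.6 K.

T = 334.6 K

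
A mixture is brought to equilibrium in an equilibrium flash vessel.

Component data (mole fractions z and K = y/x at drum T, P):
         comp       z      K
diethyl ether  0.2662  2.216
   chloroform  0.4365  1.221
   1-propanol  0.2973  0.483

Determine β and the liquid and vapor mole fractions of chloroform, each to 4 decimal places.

Newton iteration, β⁰ = 0.61:
  β = 0.6100: g = 0.04635, g' = -0.3158 → β = 0.7567
  β = 0.7567: g = -0.00126, g' = -0.3368 → β = 0.7530
Converged at β = 0.7530.
Compositions from xᵢ = zᵢ/(1+β(Kᵢ−1)), yᵢ = Kᵢxᵢ:
  diethyl ether: x = 0.1390, y = 0.3079
  chloroform: x = 0.3742, y = 0.4569
  1-propanol: x = 0.4868, y = 0.2351

β = 0.7530, x_chloroform = 0.3742, y_chloroform = 0.4569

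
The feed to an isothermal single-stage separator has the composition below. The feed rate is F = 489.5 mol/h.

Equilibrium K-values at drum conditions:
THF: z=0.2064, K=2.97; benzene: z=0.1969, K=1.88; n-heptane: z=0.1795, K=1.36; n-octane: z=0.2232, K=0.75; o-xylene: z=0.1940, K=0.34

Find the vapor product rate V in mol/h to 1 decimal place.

Let ψ = V/F and solve Σ zᵢ(Kᵢ−1)/(1+ψ(Kᵢ−1)) = 0.
Feasibility: ΣzᵢKᵢ = 1.4607, Σzᵢ/Kᵢ = 1.1744 — both > 1, two phases present.
Iterate (Newton) starting at ψ = 0.58:
  ψ = 0.5800: g = 0.08523, g' = -0.4982 → ψ = 0.7511
  ψ = 0.7511: g = -0.00344, g' = -0.5534 → ψ = 0.7449
Converged at ψ = 0.7449.
Then V = ψ·F = 0.7449·489.5 = 364.6 mol/h and L = F − V = 124.9 mol/h.

V = 364.6 mol/h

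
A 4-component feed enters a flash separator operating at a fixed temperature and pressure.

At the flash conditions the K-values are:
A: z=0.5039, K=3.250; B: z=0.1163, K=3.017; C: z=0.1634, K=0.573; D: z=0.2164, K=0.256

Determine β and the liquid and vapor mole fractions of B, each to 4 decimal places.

β = 0.7924, x_B = 0.0448, y_B = 0.1350

Let β = V/F and solve Σ zᵢ(Kᵢ−1)/(1+β(Kᵢ−1)) = 0.
Feasibility: ΣzᵢKᵢ = 2.1376, Σzᵢ/Kᵢ = 1.3241 — both > 1, two phases present.
Iterate (Newton) starting at β = 0.32:
  β = 0.3200: g = 0.50961, g' = -1.2834 → β = 0.7171
  β = 0.7171: g = 0.08401, g' = -1.0649 → β = 0.7960
  β = 0.7960: g = -0.00424, g' = -1.1859 → β = 0.7924
Converged at β = 0.7924.
Compositions from xᵢ = zᵢ/(1+β(Kᵢ−1)), yᵢ = Kᵢxᵢ:
  A: x = 0.1811, y = 0.5885
  B: x = 0.0448, y = 0.1350
  C: x = 0.2470, y = 0.1415
  D: x = 0.5272, y = 0.1350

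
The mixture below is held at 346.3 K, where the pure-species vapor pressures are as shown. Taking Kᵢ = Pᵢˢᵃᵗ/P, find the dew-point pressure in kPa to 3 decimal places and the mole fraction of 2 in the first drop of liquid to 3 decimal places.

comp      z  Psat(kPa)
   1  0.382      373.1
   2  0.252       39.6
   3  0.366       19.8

Pdew = 38.651 kPa, x_2 = 0.246

At the dew point ψ → 1, so Σzᵢ/Kᵢ = 1 with Kᵢ = Pᵢˢᵃᵗ/P ⇒ 1/P = Σzᵢ/Pᵢˢᵃᵗ.
1/P = 0.382/373.1 + 0.252/39.6 + 0.366/19.8 = 0.025872 ⇒ P = 38.651 kPa
xᵢ = zᵢP/Pᵢˢᵃᵗ ⇒ x_2 = 0.252·38.651/39.6 = 0.246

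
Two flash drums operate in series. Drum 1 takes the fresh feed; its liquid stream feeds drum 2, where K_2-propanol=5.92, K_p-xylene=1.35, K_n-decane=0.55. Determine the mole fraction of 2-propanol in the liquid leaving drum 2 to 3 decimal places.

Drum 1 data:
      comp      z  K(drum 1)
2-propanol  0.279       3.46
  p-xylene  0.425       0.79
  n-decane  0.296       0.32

Drum 1:
Let ψ₁ = V/F and solve Σ zᵢ(Kᵢ−1)/(1+ψ₁(Kᵢ−1)) = 0.
Feasibility: ΣzᵢKᵢ = 1.396, Σzᵢ/Kᵢ = 1.544 — both > 1, two phases present.
Iterate (Newton) starting at ψ₁ = 0.5:
  ψ₁ = 0.500: g = -0.0969, g' = -0.677 → ψ₁ = 0.357
  ψ₁ = 0.357: g = 0.0032, g' = -0.739 → ψ₁ = 0.361
Converged at ψ₁ = 0.361.
Drum-1 compositions:
  2-propanol: x = 0.148, y = 0.511
  p-xylene: x = 0.460, y = 0.363
  n-decane: x = 0.392, y = 0.126
Drum-2 feed = drum-1 liquid: z₂ = (0.1477, 0.4599, 0.3924).
Drum 2:
Material balance + equilibrium reduce to Σ zᵢ(Kᵢ−1)/(1+ψ₂(Kᵢ−1)) = 0.
Check two-phase: ΣzᵢKᵢ = 1.711 > 1 and Σzᵢ/Kᵢ = 1.079 > 1, so g(0) = 0.711 > 0 and g(1) = -0.079 < 0.
Newton iteration, ψ₂⁰ = 0.5:
  ψ₂ = 0.500: g = 0.1192, g' = -0.472 → ψ₂ = 0.753
  ψ₂ = 0.753: g = 0.0149, g' = -0.379 → ψ₂ = 0.792
Converged at ψ₂ = 0.792.
  2-propanol: x = 0.030, y = 0.179
  p-xylene: x = 0.360, y = 0.486
  n-decane: x = 0.610, y = 0.335

x_2-propanol (drum 2) = 0.030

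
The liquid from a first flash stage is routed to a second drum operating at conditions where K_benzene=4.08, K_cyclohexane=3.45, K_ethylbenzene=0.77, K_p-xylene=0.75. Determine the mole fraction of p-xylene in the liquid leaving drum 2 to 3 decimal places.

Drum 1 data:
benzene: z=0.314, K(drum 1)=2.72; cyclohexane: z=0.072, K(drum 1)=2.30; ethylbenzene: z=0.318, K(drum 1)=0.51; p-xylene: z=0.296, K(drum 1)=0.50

x_p-xylene (drum 2) = 0.451

Drum 1:
Material balance + equilibrium reduce to Σ zᵢ(Kᵢ−1)/(1+ψ₁(Kᵢ−1)) = 0.
Check two-phase: ΣzᵢKᵢ = 1.330 > 1 and Σzᵢ/Kᵢ = 1.362 > 1, so g(0) = 0.330 > 0 and g(1) = -0.362 < 0.
Newton iteration, ψ₁⁰ = 0.5:
  ψ₁ = 0.500: g = -0.0566, g' = -0.579 → ψ₁ = 0.402
  ψ₁ = 0.402: g = 0.0014, g' = -0.611 → ψ₁ = 0.404
Converged at ψ₁ = 0.404.
Drum-1 compositions:
  benzene: x = 0.185, y = 0.504
  cyclohexane: x = 0.047, y = 0.109
  ethylbenzene: x = 0.397, y = 0.202
  p-xylene: x = 0.371, y = 0.186
Drum-2 feed = drum-1 liquid: z₂ = (0.1852, 0.0472, 0.3966, 0.3710).
Drum 2:
Let ψ₂ = V/F and solve Σ zᵢ(Kᵢ−1)/(1+ψ₂(Kᵢ−1)) = 0.
g(0) = ΣzᵢKᵢ − 1 = 0.502 and g(1) = 1 − Σzᵢ/Kᵢ = -0.069, so a root lies in (0, 1).
Newton iteration, ψ₂⁰ = 0.33:
  ψ₂ = 0.330: g = 0.1470, g' = -0.571 → ψ₂ = 0.587
  ψ₂ = 0.587: g = 0.0362, g' = -0.330 → ψ₂ = 0.697
  ψ₂ = 0.697: g = 0.0029, g' = -0.280 → ψ₂ = 0.708
Converged at ψ₂ = 0.708.
  benzene: x = 0.058, y = 0.238
  cyclohexane: x = 0.017, y = 0.060
  ethylbenzene: x = 0.474, y = 0.365
  p-xylene: x = 0.451, y = 0.338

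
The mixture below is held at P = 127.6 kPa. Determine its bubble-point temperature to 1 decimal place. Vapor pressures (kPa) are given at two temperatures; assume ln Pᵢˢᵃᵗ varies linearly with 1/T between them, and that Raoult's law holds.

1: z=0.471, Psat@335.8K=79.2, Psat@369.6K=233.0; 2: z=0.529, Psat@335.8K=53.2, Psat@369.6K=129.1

Bubble-point temperature: ΣzᵢPᵢˢᵃᵗ(T) = P. Interpolate ln Pᵢˢᵃᵗ = aᵢ + bᵢ/T.
  T = 335.8 K: ΣzᵢPᵢˢᵃᵗ = 65.45 kPa
  T = 369.6 K: ΣzᵢPᵢˢᵃᵗ = 178.04 kPa
  T = 352.7 K: ΣzᵢPᵢˢᵃᵗ = 110.44 kPa
  T = 361.1 K: ΣzᵢPᵢˢᵃᵗ = 140.77 kPa
  T = 356.9 K: ΣzᵢPᵢˢᵃᵗ = 124.86 kPa
  T = 359.0 K: ΣzᵢPᵢˢᵃᵗ = 132.62 kPa
  T = 357.9 K: ΣzᵢPᵢˢᵃᵗ = 128.51 kPa
Interpolating between 356.9 K and 357.9 K gives T ≈ 357.7 K.

T = 357.7 K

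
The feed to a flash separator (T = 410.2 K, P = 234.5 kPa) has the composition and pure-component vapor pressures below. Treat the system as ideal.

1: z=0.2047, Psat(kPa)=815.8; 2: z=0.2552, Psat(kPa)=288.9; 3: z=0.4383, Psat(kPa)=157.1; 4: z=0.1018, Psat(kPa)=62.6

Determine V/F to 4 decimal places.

Raoult's law: Kᵢ = Pᵢˢᵃᵗ/P = Pᵢˢᵃᵗ/234.5.
  K_1 = 815.8/234.5 = 3.478891, K_2 = 288.9/234.5 = 1.231983, K_3 = 157.1/234.5 = 0.669936, K_4 = 62.6/234.5 = 0.266951
Material balance + equilibrium reduce to Σ zᵢ(Kᵢ−1)/(1+V/F(Kᵢ−1)) = 0.
Check two-phase: ΣzᵢKᵢ = 1.3473 > 1 and Σzᵢ/Kᵢ = 1.3016 > 1, so g(0) = 0.3473 > 0 and g(1) = -0.3016 < 0.
Newton iteration, V/F⁰ = 0.34:
  V/F = 0.3400: g = 0.06788, g' = -0.5398 → V/F = 0.4657
  V/F = 0.4657: g = 0.00470, g' = -0.4750 → V/F = 0.4756
  V/F = 0.4756: g = 0.00001, g' = -0.4722 → V/F = 0.4757
Converged at V/F = 0.4757.

V/F = 0.4757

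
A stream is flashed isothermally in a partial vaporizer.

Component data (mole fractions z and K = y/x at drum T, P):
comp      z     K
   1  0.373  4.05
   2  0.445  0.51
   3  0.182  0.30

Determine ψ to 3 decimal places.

Material balance + equilibrium reduce to Σ zᵢ(Kᵢ−1)/(1+ψ(Kᵢ−1)) = 0.
Check two-phase: ΣzᵢKᵢ = 1.792 > 1 and Σzᵢ/Kᵢ = 1.571 > 1, so g(0) = 0.792 > 0 and g(1) = -0.571 < 0.
Newton iteration, ψ⁰ = 0.39:
  ψ = 0.390: g = 0.0748, g' = -1.056 → ψ = 0.461
  ψ = 0.461: g = 0.0032, g' = -0.972 → ψ = 0.464
Converged at ψ = 0.464.

ψ = 0.464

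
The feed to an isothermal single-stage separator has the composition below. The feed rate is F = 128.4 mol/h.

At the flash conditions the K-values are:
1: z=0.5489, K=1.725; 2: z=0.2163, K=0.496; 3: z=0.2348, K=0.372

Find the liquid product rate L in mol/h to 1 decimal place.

L = 84.7 mol/h

Rachford–Rice: g(V/F) = Σ zᵢ(Kᵢ−1)/(1+V/F(Kᵢ−1)) = 0.
g(0) = ΣzᵢKᵢ − 1 = 0.1415 and g(1) = 1 − Σzᵢ/Kᵢ = -0.3855, so a root lies in (0, 1).
Iterate (Newton) starting at V/F = 0.41:
  V/F = 0.4100: g = -0.02923, g' = -0.4267 → V/F = 0.3415
  V/F = 0.3415: g = -0.00041, g' = -0.4156 → V/F = 0.3405
Converged at V/F = 0.3405.
Then V = V/F·F = 0.3405·128.4 = 43.7 mol/h and L = F − V = 84.7 mol/h.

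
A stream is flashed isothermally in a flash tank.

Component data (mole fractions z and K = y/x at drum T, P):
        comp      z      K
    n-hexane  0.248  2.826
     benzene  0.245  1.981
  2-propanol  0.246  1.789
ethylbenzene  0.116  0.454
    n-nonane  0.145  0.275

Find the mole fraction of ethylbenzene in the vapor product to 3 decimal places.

y_ethylbenzene = 0.102

Rachford–Rice: g(β) = Σ zᵢ(Kᵢ−1)/(1+β(Kᵢ−1)) = 0.
Check two-phase: ΣzᵢKᵢ = 1.719 > 1 and Σzᵢ/Kᵢ = 1.132 > 1, so g(0) = 0.719 > 0 and g(1) = -0.132 < 0.
Newton–Raphson from β = 0.5:
  β = 0.500: g = 0.2851, g' = -0.664 → β = 0.930
  β = 0.930: g = -0.0454, g' = -1.089 → β = 0.888
  β = 0.888: g = -0.0026, g' = -0.971 → β = 0.885
Converged at β = 0.885.
Compositions from xᵢ = zᵢ/(1+β(Kᵢ−1)), yᵢ = Kᵢxᵢ:
  n-hexane: x = 0.095, y = 0.268
  benzene: x = 0.131, y = 0.260
  2-propanol: x = 0.145, y = 0.259
  ethylbenzene: x = 0.225, y = 0.102
  n-nonane: x = 0.405, y = 0.111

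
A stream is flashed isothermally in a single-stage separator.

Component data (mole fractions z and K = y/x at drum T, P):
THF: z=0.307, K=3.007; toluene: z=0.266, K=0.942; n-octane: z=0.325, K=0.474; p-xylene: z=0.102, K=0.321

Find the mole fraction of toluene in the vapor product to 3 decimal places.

y_toluene = 0.257

Material balance + equilibrium reduce to Σ zᵢ(Kᵢ−1)/(1+ψ(Kᵢ−1)) = 0.
g(0) = ΣzᵢKᵢ − 1 = 0.361 and g(1) = 1 − Σzᵢ/Kᵢ = -0.388, so a root lies in (0, 1).
Newton iteration, ψ⁰ = 0.5:
  ψ = 0.500: g = -0.0452, g' = -0.582 → ψ = 0.422
  ψ = 0.422: g = 0.0007, g' = -0.604 → ψ = 0.424
Converged at ψ = 0.424.
Compositions from xᵢ = zᵢ/(1+ψ(Kᵢ−1)), yᵢ = Kᵢxᵢ:
  THF: x = 0.166, y = 0.499
  toluene: x = 0.273, y = 0.257
  n-octane: x = 0.418, y = 0.198
  p-xylene: x = 0.143, y = 0.046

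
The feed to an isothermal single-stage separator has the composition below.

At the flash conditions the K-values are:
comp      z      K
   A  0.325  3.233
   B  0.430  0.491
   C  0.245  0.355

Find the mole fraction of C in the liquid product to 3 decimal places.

Rachford–Rice: g(V/F) = Σ zᵢ(Kᵢ−1)/(1+V/F(Kᵢ−1)) = 0.
Feasibility: ΣzᵢKᵢ = 1.349, Σzᵢ/Kᵢ = 1.666 — both > 1, two phases present.
Newton–Raphson from V/F = 0.45:
  V/F = 0.450: g = -0.1446, g' = -0.793 → V/F = 0.268
  V/F = 0.268: g = 0.0098, g' = -0.933 → V/F = 0.278
Converged at V/F = 0.278.
Compositions from xᵢ = zᵢ/(1+V/F(Kᵢ−1)), yᵢ = Kᵢxᵢ:
  A: x = 0.200, y = 0.648
  B: x = 0.501, y = 0.246
  C: x = 0.299, y = 0.106

x_C = 0.299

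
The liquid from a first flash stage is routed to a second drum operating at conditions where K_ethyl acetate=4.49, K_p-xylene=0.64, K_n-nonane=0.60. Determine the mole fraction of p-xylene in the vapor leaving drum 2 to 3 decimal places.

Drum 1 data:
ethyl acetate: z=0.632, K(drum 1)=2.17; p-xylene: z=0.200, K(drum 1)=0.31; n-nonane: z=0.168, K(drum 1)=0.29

y_p-xylene (drum 2) = 0.304

Drum 1:
Material balance + equilibrium reduce to Σ zᵢ(Kᵢ−1)/(1+ψ₁(Kᵢ−1)) = 0.
Feasibility: ΣzᵢKᵢ = 1.482, Σzᵢ/Kᵢ = 1.516 — both > 1, two phases present.
Iterate (Newton) starting at ψ₁ = 0.63:
  ψ₁ = 0.630: g = -0.0343, g' = -0.862 → ψ₁ = 0.590
  ψ₁ = 0.590: g = -0.0008, g' = -0.825 → ψ₁ = 0.589
Converged at ψ₁ = 0.589.
Drum-1 compositions:
  ethyl acetate: x = 0.374, y = 0.812
  p-xylene: x = 0.337, y = 0.104
  n-nonane: x = 0.289, y = 0.084
Drum-2 feed = drum-1 liquid: z₂ = (0.3741, 0.3371, 0.2889).
Drum 2:
Material balance + equilibrium reduce to Σ zᵢ(Kᵢ−1)/(1+ψ₂(Kᵢ−1)) = 0.
g(0) = ΣzᵢKᵢ − 1 = 1.069 and g(1) = 1 − Σzᵢ/Kᵢ = -0.091, so a root lies in (0, 1).
Newton–Raphson from ψ₂ = 0.5:
  ψ₂ = 0.500: g = 0.1832, g' = -0.742 → ψ₂ = 0.747
  ψ₂ = 0.747: g = 0.0312, g' = -0.526 → ψ₂ = 0.806
  ψ₂ = 0.806: g = 0.0008, g' = -0.501 → ψ₂ = 0.808
Converged at ψ₂ = 0.808.
  ethyl acetate: x = 0.098, y = 0.440
  p-xylene: x = 0.475, y = 0.304
  n-nonane: x = 0.427, y = 0.256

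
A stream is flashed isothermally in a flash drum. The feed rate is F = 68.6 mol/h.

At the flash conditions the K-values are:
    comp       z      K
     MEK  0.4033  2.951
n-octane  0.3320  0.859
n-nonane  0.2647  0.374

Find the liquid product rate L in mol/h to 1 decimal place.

L = 22.2 mol/h

Rachford–Rice: g(β) = Σ zᵢ(Kᵢ−1)/(1+β(Kᵢ−1)) = 0.
Check two-phase: ΣzᵢKᵢ = 1.5743 > 1 and Σzᵢ/Kᵢ = 1.2309 > 1, so g(0) = 0.5743 > 0 and g(1) = -0.2309 < 0.
Newton–Raphson from β = 0.52:
  β = 0.5200: g = 0.09439, g' = -0.6140 → β = 0.6737
  β = 0.6737: g = 0.00167, g' = -0.6049 → β = 0.6765
Converged at β = 0.6765.
Then V = β·F = 0.6765·68.6 = 46.4 mol/h and L = F − V = 22.2 mol/h.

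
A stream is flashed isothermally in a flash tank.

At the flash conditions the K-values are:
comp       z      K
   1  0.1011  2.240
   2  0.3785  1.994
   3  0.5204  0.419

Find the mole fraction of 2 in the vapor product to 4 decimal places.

Newton–Raphson from β = 0.5:
  β = 0.5000: g = -0.09744, g' = -0.5751 → β = 0.3306
  β = 0.3306: g = -0.00212, g' = -0.5592 → β = 0.3268
Converged at β = 0.3268.
Compositions from xᵢ = zᵢ/(1+β(Kᵢ−1)), yᵢ = Kᵢxᵢ:
  1: x = 0.0719, y = 0.1612
  2: x = 0.2857, y = 0.5697
  3: x = 0.6423, y = 0.2691

y_2 = 0.5697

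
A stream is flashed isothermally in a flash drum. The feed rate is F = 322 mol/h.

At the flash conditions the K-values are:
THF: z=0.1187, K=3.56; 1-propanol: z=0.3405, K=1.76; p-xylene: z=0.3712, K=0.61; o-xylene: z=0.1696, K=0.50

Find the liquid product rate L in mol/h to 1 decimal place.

L = 139.0 mol/h

Rachford–Rice: g(V/F) = Σ zᵢ(Kᵢ−1)/(1+V/F(Kᵢ−1)) = 0.
Check two-phase: ΣzᵢKᵢ = 1.3331 > 1 and Σzᵢ/Kᵢ = 1.1745 > 1, so g(0) = 0.3331 > 0 and g(1) = -0.1745 < 0.
Newton–Raphson from V/F = 0.5:
  V/F = 0.5000: g = 0.02790, g' = -0.4154 → V/F = 0.5672
  V/F = 0.5672: g = 0.00052, g' = -0.4011 → V/F = 0.5684
Converged at V/F = 0.5684.
Then V = V/F·F = 0.5684·322 = 183.0 mol/h and L = F − V = 139.0 mol/h.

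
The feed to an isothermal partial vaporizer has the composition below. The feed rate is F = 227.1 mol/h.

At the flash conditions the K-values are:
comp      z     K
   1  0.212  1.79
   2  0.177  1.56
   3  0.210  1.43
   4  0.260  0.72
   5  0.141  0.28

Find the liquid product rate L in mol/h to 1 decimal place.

L = 94.9 mol/h

Rachford–Rice: g(ψ) = Σ zᵢ(Kᵢ−1)/(1+ψ(Kᵢ−1)) = 0.
Feasibility: ΣzᵢKᵢ = 1.183, Σzᵢ/Kᵢ = 1.243 — both > 1, two phases present.
Newton–Raphson from ψ = 0.38:
  ψ = 0.380: g = 0.0669, g' = -0.309 → ψ = 0.597
  ψ = 0.597: g = -0.0054, g' = -0.371 → ψ = 0.582
Converged at ψ = 0.582.
Then V = ψ·F = 0.5820·227.1 = 132.2 mol/h and L = F − V = 94.9 mol/h.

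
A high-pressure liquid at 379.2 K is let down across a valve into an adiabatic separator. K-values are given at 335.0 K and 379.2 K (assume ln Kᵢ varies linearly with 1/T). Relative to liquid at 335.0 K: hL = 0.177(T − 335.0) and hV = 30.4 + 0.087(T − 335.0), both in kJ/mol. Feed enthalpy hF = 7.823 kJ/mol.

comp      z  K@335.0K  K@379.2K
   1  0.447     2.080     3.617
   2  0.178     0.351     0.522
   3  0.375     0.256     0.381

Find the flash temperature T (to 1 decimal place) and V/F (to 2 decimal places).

T = 342.2 K, V/F = 0.22

Adiabatic flash: solve Rachford–Rice at each trial T, then check hF = ψ·hV(T) + (1−ψ)·hL(T).
  T = 335.0 K: K = (2.080, 0.351, 0.256), RR gives ψ = 0.114, H_out = 3.475 kJ/mol
  T = 379.2 K: K = (3.617, 0.522, 0.381), RR gives ψ = 0.563, H_out = 22.706 kJ/mol
  T = 357.1 K: K = (2.790, 0.433, 0.316), RR gives ψ = 0.381, H_out = 14.746 kJ/mol
  T = 346.1 K: K = (2.422, 0.392, 0.286), RR gives ψ = 0.267, H_out = 9.827 kJ/mol
  T = 340.6 K: K = (2.249, 0.371, 0.271), RR gives ψ = 0.198, H_out = 6.915 kJ/mol
  T = 343.4 K: K = (2.336, 0.381, 0.278), RR gives ψ = 0.235, H_out = 8.445 kJ/mol
  T = 342.0 K: K = (2.292, 0.376, 0.275), RR gives ψ = 0.217, H_out = 7.693 kJ/mol
Linear interpolation between T = 342.0 (H_out = 7.693) and T = 343.4 (H_out = 8.445) on hF = 7.823 gives T ≈ 342.2 K, at which ψ = 0.22.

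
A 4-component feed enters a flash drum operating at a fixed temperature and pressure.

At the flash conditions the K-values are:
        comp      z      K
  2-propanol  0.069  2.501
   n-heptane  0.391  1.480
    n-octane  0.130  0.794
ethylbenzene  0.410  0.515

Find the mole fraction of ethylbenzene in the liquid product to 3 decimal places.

x_ethylbenzene = 0.456

Let ψ = V/F and solve Σ zᵢ(Kᵢ−1)/(1+ψ(Kᵢ−1)) = 0.
Check two-phase: ΣzᵢKᵢ = 1.066 > 1 and Σzᵢ/Kᵢ = 1.252 > 1, so g(0) = 0.066 > 0 and g(1) = -0.252 < 0.
Iterate (Newton) starting at ψ = 0.5:
  ψ = 0.500: g = -0.0818, g' = -0.284 → ψ = 0.212
  ψ = 0.212: g = -0.0008, g' = -0.290 → ψ = 0.209
Converged at ψ = 0.209.
Compositions from xᵢ = zᵢ/(1+ψ(Kᵢ−1)), yᵢ = Kᵢxᵢ:
  2-propanol: x = 0.052, y = 0.131
  n-heptane: x = 0.355, y = 0.526
  n-octane: x = 0.136, y = 0.108
  ethylbenzene: x = 0.456, y = 0.235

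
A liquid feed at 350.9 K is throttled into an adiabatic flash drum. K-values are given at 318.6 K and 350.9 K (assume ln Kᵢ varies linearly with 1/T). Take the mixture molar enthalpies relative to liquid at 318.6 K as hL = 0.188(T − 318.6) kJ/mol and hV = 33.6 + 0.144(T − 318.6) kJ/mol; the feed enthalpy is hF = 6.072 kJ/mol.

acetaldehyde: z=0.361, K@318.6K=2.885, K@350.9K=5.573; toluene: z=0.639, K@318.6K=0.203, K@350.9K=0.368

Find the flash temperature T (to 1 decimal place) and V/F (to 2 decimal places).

Adiabatic flash: solve Rachford–Rice at each trial T, then check hF = ψ·hV(T) + (1−ψ)·hL(T).
  T = 318.6 K: K = (2.885, 0.203), RR gives ψ = 0.114, H_out = 3.829 kJ/mol
  T = 350.9 K: K = (5.573, 0.368), RR gives ψ = 0.431, H_out = 19.957 kJ/mol
  T = 334.8 K: K = (4.078, 0.278), RR gives ψ = 0.292, H_out = 12.651 kJ/mol
  T = 326.7 K: K = (3.445, 0.238), RR gives ψ = 0.213, H_out = 8.589 kJ/mol
  T = 322.6 K: K = (3.153, 0.220), RR gives ψ = 0.166, H_out = 6.298 kJ/mol
  T = 320.6 K: K = (3.017, 0.211), RR gives ψ = 0.141, H_out = 5.097 kJ/mol
Linear interpolation between T = 320.6 (H_out = 5.097) and T = 322.6 (H_out = 6.298) on hF = 6.072 gives T ≈ 322.2 K, at which ψ = 0.16.

T = 322.2 K, V/F = 0.16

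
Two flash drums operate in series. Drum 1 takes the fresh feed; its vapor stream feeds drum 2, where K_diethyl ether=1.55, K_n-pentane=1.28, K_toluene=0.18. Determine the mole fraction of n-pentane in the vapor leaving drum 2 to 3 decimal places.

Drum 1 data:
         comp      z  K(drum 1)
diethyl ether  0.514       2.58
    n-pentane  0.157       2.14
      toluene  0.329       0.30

Drum 1:
Let ψ₁ = V/F and solve Σ zᵢ(Kᵢ−1)/(1+ψ₁(Kᵢ−1)) = 0.
Check two-phase: ΣzᵢKᵢ = 1.761 > 1 and Σzᵢ/Kᵢ = 1.369 > 1, so g(0) = 0.761 > 0 and g(1) = -0.369 < 0.
Newton–Raphson from ψ₁ = 0.45:
  ψ₁ = 0.450: g = 0.2567, g' = -0.871 → ψ₁ = 0.745
  ψ₁ = 0.745: g = -0.0112, g' = -1.034 → ψ₁ = 0.734
Converged at ψ₁ = 0.734.
Drum-1 compositions:
  diethyl ether: x = 0.238, y = 0.614
  n-pentane: x = 0.085, y = 0.183
  toluene: x = 0.676, y = 0.203
Drum-2 feed = drum-1 vapor: z₂ = (0.6141, 0.1829, 0.2029).
Drum 2:
Rachford–Rice: g(ψ₂) = Σ zᵢ(Kᵢ−1)/(1+ψ₂(Kᵢ−1)) = 0.
Feasibility: ΣzᵢKᵢ = 1.223, Σzᵢ/Kᵢ = 1.667 — both > 1, two phases present.
Newton–Raphson from ψ₂ = 0.51:
  ψ₂ = 0.510: g = 0.0226, g' = -0.527 → ψ₂ = 0.553
  ψ₂ = 0.553: g = -0.0010, g' = -0.577 → ψ₂ = 0.551
Converged at ψ₂ = 0.551.
  diethyl ether: x = 0.471, y = 0.730
  n-pentane: x = 0.158, y = 0.203
  toluene: x = 0.370, y = 0.067

y_n-pentane (drum 2) = 0.203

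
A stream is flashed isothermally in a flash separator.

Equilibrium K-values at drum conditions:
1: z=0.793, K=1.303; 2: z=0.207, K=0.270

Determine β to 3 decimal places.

β = 0.403

Rachford–Rice: g(β) = Σ zᵢ(Kᵢ−1)/(1+β(Kᵢ−1)) = 0.
Check two-phase: ΣzᵢKᵢ = 1.089 > 1 and Σzᵢ/Kᵢ = 1.375 > 1, so g(0) = 0.089 > 0 and g(1) = -0.375 < 0.
Newton–Raphson from β = 0.37:
  β = 0.370: g = 0.0090, g' = -0.266 → β = 0.404
  β = 0.404: g = -0.0002, g' = -0.280 → β = 0.403
Converged at β = 0.403.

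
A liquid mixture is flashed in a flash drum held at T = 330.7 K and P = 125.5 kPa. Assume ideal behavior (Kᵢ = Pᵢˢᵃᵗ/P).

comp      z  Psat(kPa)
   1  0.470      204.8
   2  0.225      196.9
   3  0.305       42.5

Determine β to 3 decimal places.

Raoult's law: Kᵢ = Pᵢˢᵃᵗ/P = Pᵢˢᵃᵗ/125.5.
  K_1 = 204.8/125.5 = 1.63187, K_2 = 196.9/125.5 = 1.56892, K_3 = 42.5/125.5 = 0.33865
Newton iteration, β⁰ = 0.45:
  β = 0.450: g = 0.0460, g' = -0.430 → β = 0.557
  β = 0.557: g = -0.0024, g' = -0.479 → β = 0.552
Converged at β = 0.552.

β = 0.552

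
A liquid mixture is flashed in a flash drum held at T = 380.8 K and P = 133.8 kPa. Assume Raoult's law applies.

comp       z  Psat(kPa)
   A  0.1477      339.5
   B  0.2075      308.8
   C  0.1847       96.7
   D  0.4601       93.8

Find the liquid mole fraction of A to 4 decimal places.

Raoult's law: Kᵢ = Pᵢˢᵃᵗ/P = Pᵢˢᵃᵗ/133.8.
  K_A = 339.5/133.8 = 2.537369, K_B = 308.8/133.8 = 2.307922, K_C = 96.7/133.8 = 0.722720, K_D = 93.8/133.8 = 0.701046
Let ψ = V/F and solve Σ zᵢ(Kᵢ−1)/(1+ψ(Kᵢ−1)) = 0.
Feasibility: ΣzᵢKᵢ = 1.3097, Σzᵢ/Kᵢ = 1.0600 — both > 1, two phases present.
Newton–Raphson from ψ = 0.57:
  ψ = 0.5700: g = 0.04987, g' = -0.2954 → ψ = 0.7388
  ψ = 0.7388: g = 0.00339, g' = -0.2585 → ψ = 0.7519
  ψ = 0.7519: g = 0.00001, g' = -0.2564 → ψ = 0.7520
Converged at ψ = 0.7520.
Compositions from xᵢ = zᵢ/(1+ψ(Kᵢ−1)), yᵢ = Kᵢxᵢ:
  A: x = 0.0685, y = 0.1738
  B: x = 0.1046, y = 0.2414
  C: x = 0.2334, y = 0.1687
  D: x = 0.5935, y = 0.4161

x_A = 0.0685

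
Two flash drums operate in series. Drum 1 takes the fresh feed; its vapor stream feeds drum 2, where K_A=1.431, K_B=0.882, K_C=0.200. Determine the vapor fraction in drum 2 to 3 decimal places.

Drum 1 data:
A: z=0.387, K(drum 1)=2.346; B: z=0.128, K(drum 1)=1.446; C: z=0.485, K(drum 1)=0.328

V/F (drum 2) = 0.330

Drum 1:
Newton–Raphson from ψ₁ = 0.5:
  ψ₁ = 0.500: g = -0.1328, g' = -0.764 → ψ₁ = 0.326
  ψ₁ = 0.326: g = -0.0056, g' = -0.717 → ψ₁ = 0.318
Converged at ψ₁ = 0.318.
Drum-1 compositions:
  A: x = 0.271, y = 0.636
  B: x = 0.112, y = 0.162
  C: x = 0.617, y = 0.202
Drum-2 feed = drum-1 vapor: z₂ = (0.6355, 0.1621, 0.2024).
Drum 2:
Let ψ₂ = V/F and solve Σ zᵢ(Kᵢ−1)/(1+ψ₂(Kᵢ−1)) = 0.
Feasibility: ΣzᵢKᵢ = 1.093, Σzᵢ/Kᵢ = 1.640 — both > 1, two phases present.
Iterate (Newton) starting at ψ₂ = 0.67:
  ψ₂ = 0.670: g = -0.1572, g' = -0.675 → ψ₂ = 0.437
  ψ₂ = 0.437: g = -0.0387, g' = -0.393 → ψ₂ = 0.339
  ψ₂ = 0.339: g = -0.0030, g' = -0.336 → ψ₂ = 0.330
Converged at ψ₂ = 0.330.
  A: x = 0.556, y = 0.796
  B: x = 0.169, y = 0.149
  C: x = 0.275, y = 0.055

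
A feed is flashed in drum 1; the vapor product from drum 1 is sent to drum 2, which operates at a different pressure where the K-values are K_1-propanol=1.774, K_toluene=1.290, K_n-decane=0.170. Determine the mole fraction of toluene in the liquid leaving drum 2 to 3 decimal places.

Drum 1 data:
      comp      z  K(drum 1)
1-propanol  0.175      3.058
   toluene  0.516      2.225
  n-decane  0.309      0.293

x_toluene (drum 2) = 0.523

Drum 1:
Material balance + equilibrium reduce to Σ zᵢ(Kᵢ−1)/(1+ψ₁(Kᵢ−1)) = 0.
Check two-phase: ΣzᵢKᵢ = 1.774 > 1 and Σzᵢ/Kᵢ = 1.344 > 1, so g(0) = 0.774 > 0 and g(1) = -0.344 < 0.
Newton–Raphson from ψ₁ = 0.5:
  ψ₁ = 0.500: g = 0.2316, g' = -0.847 → ψ₁ = 0.773
  ψ₁ = 0.773: g = -0.0184, g' = -1.066 → ψ₁ = 0.756
Converged at ψ₁ = 0.756.
Drum-1 compositions:
  1-propanol: x = 0.068, y = 0.209
  toluene: x = 0.268, y = 0.596
  n-decane: x = 0.664, y = 0.194
Drum-2 feed = drum-1 vapor: z₂ = (0.2094, 0.5962, 0.1944).
Drum 2:
Rachford–Rice: g(ψ₂) = Σ zᵢ(Kᵢ−1)/(1+ψ₂(Kᵢ−1)) = 0.
Check two-phase: ΣzᵢKᵢ = 1.174 > 1 and Σzᵢ/Kᵢ = 1.724 > 1, so g(0) = 0.174 > 0 and g(1) = -0.724 < 0.
Newton iteration, ψ₂⁰ = 0.5:
  ψ₂ = 0.500: g = -0.0080, g' = -0.495 → ψ₂ = 0.484
Converged at ψ₂ = 0.484.
  1-propanol: x = 0.152, y = 0.270
  toluene: x = 0.523, y = 0.674
  n-decane: x = 0.325, y = 0.055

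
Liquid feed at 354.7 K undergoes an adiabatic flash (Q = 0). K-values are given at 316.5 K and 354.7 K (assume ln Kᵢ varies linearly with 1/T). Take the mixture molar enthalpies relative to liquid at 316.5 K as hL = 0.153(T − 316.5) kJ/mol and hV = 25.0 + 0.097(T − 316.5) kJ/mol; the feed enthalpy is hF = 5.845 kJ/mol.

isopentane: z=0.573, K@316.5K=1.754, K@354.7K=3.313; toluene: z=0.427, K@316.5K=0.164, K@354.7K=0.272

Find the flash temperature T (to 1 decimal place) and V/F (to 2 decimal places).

T = 320.4 K, V/F = 0.21

Adiabatic flash: solve Rachford–Rice at each trial T, then check hF = ψ·hV(T) + (1−ψ)·hL(T).
  T = 316.5 K: K = (1.754, 0.164), RR gives ψ = 0.119, H_out = 2.977 kJ/mol
  T = 354.7 K: K = (3.313, 0.272), RR gives ψ = 0.602, H_out = 19.618 kJ/mol
  T = 335.6 K: K = (2.455, 0.214), RR gives ψ = 0.436, H_out = 13.349 kJ/mol
  T = 326.1 K: K = (2.087, 0.188), RR gives ψ = 0.313, H_out = 9.129 kJ/mol
  T = 321.3 K: K = (1.916, 0.176), RR gives ψ = 0.229, H_out = 6.399 kJ/mol
  T = 318.9 K: K = (1.834, 0.170), RR gives ψ = 0.178, H_out = 4.796 kJ/mol
  T = 320.1 K: K = (1.874, 0.173), RR gives ψ = 0.204, H_out = 5.621 kJ/mol
Linear interpolation between T = 320.1 (H_out = 5.621) and T = 321.3 (H_out = 6.399) on hF = 5.845 gives T ≈ 320.4 K, at which ψ = 0.21.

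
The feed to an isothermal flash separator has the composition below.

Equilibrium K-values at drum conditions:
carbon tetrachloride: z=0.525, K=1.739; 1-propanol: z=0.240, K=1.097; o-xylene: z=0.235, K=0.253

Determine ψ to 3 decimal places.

Material balance + equilibrium reduce to Σ zᵢ(Kᵢ−1)/(1+ψ(Kᵢ−1)) = 0.
g(0) = ΣzᵢKᵢ − 1 = 0.236 and g(1) = 1 − Σzᵢ/Kᵢ = -0.450, so a root lies in (0, 1).
Newton iteration, ψ⁰ = 0.56:
  ψ = 0.560: g = -0.0053, g' = -0.533 → ψ = 0.550
Converged at ψ = 0.550.

ψ = 0.550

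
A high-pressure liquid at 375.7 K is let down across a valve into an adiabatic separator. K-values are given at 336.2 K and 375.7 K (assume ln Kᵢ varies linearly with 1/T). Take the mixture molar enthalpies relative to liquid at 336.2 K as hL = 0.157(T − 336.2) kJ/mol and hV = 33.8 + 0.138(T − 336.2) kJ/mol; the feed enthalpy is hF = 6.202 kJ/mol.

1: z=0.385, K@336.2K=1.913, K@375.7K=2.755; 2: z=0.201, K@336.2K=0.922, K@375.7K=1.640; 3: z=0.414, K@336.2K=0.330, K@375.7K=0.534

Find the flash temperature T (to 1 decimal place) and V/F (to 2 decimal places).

T = 338.5 K, V/F = 0.17

Adiabatic flash: solve Rachford–Rice at each trial T, then check hF = ψ·hV(T) + (1−ψ)·hL(T).
  T = 336.2 K: K = (1.913, 0.922, 0.330), RR gives ψ = 0.119, H_out = 4.010 kJ/mol
  T = 375.7 K: K = (2.755, 1.640, 0.534), RR gives ψ = 0.923, H_out = 36.723 kJ/mol
  T = 355.9 K: K = (2.318, 1.249, 0.425), RR gives ψ = 0.531, H_out = 20.849 kJ/mol
  T = 346.0 K: K = (2.111, 1.077, 0.376), RR gives ψ = 0.335, H_out = 12.789 kJ/mol
  T = 341.1 K: K = (2.011, 0.997, 0.352), RR gives ψ = 0.230, H_out = 8.537 kJ/mol
  T = 338.6 K: K = (1.961, 0.959, 0.341), RR gives ψ = 0.175, H_out = 6.267 kJ/mol
Linear interpolation between T = 336.2 (H_out = 4.010) and T = 338.6 (H_out = 6.267) on hF = 6.202 gives T ≈ 338.5 K, at which ψ = 0.17.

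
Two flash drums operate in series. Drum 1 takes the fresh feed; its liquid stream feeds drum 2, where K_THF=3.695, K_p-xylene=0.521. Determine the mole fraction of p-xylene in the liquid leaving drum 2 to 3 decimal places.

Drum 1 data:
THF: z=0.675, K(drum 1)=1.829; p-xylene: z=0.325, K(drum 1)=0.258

Drum 1:
Rachford–Rice: g(ψ₁) = Σ zᵢ(Kᵢ−1)/(1+ψ₁(Kᵢ−1)) = 0.
Feasibility: ΣzᵢKᵢ = 1.318, Σzᵢ/Kᵢ = 1.629 — both > 1, two phases present.
Newton iteration, ψ₁⁰ = 0.38:
  ψ₁ = 0.380: g = 0.0897, g' = -0.615 → ψ₁ = 0.526
  ψ₁ = 0.526: g = -0.0057, g' = -0.706 → ψ₁ = 0.518
Converged at ψ₁ = 0.518.
Drum-1 compositions:
  THF: x = 0.472, y = 0.864
  p-xylene: x = 0.528, y = 0.136
Drum-2 feed = drum-1 liquid: z₂ = (0.4723, 0.5277).
Drum 2:
Material balance + equilibrium reduce to Σ zᵢ(Kᵢ−1)/(1+ψ₂(Kᵢ−1)) = 0.
Check two-phase: ΣzᵢKᵢ = 2.020 > 1 and Σzᵢ/Kᵢ = 1.141 > 1, so g(0) = 1.020 > 0 and g(1) = -0.141 < 0.
Binary case is linear: z₁(K₁−1)(1+ψ₂(K₂−1)) + z₂(K₂−1)(1+ψ₂(K₁−1)) = 0
⇒ ψ₂ = [z₁(K₁−1)+z₂(K₂−1)] / [−(K₁−1)(K₂−1)] = 1.0201/1.2909 = 0.790
  THF: x = 0.151, y = 0.558
  p-xylene: x = 0.849, y = 0.442

x_p-xylene (drum 2) = 0.849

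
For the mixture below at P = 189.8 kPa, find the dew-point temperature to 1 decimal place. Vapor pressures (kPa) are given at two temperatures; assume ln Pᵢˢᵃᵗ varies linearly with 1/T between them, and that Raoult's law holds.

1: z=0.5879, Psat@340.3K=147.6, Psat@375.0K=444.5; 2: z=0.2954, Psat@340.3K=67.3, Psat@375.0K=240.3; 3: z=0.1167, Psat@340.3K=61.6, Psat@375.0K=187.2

T = 359.2 K

Dew-point temperature: Σzᵢ·P/Pᵢˢᵃᵗ(T) = 1. Interpolate ln Pᵢˢᵃᵗ = aᵢ + bᵢ/T.
  T = 340.3 K: ΣzᵢP/Pᵢˢᵃᵗ = 1.9486
  T = 375.0 K: ΣzᵢP/Pᵢˢᵃᵗ = 0.6027
  T = 357.6 K: ΣzᵢP/Pᵢˢᵃᵗ = 1.0542
  T = 366.3 K: ΣzᵢP/Pᵢˢᵃᵗ = 0.7916
  T = 362.0 K: ΣzᵢP/Pᵢˢᵃᵗ = 0.9104
  T = 359.8 K: ΣzᵢP/Pᵢˢᵃᵗ = 0.9792
Interpolating between 357.6 K and 359.8 K gives T ≈ 359.2 K.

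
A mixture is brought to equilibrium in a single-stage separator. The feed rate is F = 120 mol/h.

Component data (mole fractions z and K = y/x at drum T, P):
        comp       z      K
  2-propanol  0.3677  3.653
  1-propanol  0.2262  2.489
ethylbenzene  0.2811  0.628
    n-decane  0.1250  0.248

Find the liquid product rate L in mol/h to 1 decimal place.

L = 13.8 mol/h

Material balance + equilibrium reduce to Σ zᵢ(Kᵢ−1)/(1+β(Kᵢ−1)) = 0.
g(0) = ΣzᵢKᵢ − 1 = 1.1138 and g(1) = 1 − Σzᵢ/Kᵢ = -0.1432, so a root lies in (0, 1).
Iterate (Newton) starting at β = 0.5:
  β = 0.5000: g = 0.33327, g' = -0.8832 → β = 0.8773
  β = 0.8773: g = 0.00768, g' = -1.0244 → β = 0.8848
Converged at β = 0.8848.
Then V = β·F = 0.8848·120 = 106.2 mol/h and L = F − V = 13.8 mol/h.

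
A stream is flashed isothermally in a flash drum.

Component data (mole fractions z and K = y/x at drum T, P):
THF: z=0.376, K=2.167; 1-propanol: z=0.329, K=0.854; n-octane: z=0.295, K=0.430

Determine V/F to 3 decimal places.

Newton iteration, V/F⁰ = 0.5:
  V/F = 0.500: g = -0.0099, g' = -0.400 → V/F = 0.475
Converged at V/F = 0.475.

V/F = 0.475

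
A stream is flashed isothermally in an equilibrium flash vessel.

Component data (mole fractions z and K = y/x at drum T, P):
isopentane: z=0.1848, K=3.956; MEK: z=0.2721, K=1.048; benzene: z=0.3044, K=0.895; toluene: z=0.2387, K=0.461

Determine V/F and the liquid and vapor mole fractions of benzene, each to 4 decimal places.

Material balance + equilibrium reduce to Σ zᵢ(Kᵢ−1)/(1+V/F(Kᵢ−1)) = 0.
Feasibility: ΣzᵢKᵢ = 1.3987, Σzᵢ/Kᵢ = 1.1643 — both > 1, two phases present.
Newton–Raphson from V/F = 0.5:
  V/F = 0.5000: g = 0.02334, g' = -0.3973 → V/F = 0.5588
  V/F = 0.5588: g = 0.00066, g' = -0.3760 → V/F = 0.5605
Converged at V/F = 0.5605.
Compositions from xᵢ = zᵢ/(1+V/F(Kᵢ−1)), yᵢ = Kᵢxᵢ:
  isopentane: x = 0.0696, y = 0.2752
  MEK: x = 0.2650, y = 0.2777
  benzene: x = 0.3234, y = 0.2895
  toluene: x = 0.3420, y = 0.1577

V/F = 0.5605, x_benzene = 0.3234, y_benzene = 0.2895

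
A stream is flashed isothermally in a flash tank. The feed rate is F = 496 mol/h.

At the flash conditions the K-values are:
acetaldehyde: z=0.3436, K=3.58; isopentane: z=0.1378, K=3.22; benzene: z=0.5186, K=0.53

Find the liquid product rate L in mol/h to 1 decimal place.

Newton iteration, V/F⁰ = 0.5:
  V/F = 0.5000: g = 0.21348, g' = -0.7844 → V/F = 0.7721
  V/F = 0.7721: g = 0.02640, g' = -0.6299 → V/F = 0.8141
  V/F = 0.8141: g = 0.00012, g' = -0.6247 → V/F = 0.8143
Converged at V/F = 0.8143.
Then V = V/F·F = 0.8143·496 = 403.9 mol/h and L = F − V = 92.1 mol/h.

L = 92.1 mol/h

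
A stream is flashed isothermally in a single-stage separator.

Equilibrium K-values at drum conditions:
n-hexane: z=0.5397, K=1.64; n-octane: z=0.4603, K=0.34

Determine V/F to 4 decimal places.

Binary case is linear: z₁(K₁−1)(1+V/F(K₂−1)) + z₂(K₂−1)(1+V/F(K₁−1)) = 0
⇒ V/F = [z₁(K₁−1)+z₂(K₂−1)] / [−(K₁−1)(K₂−1)] = 0.04161/0.42240 = 0.0985

V/F = 0.0985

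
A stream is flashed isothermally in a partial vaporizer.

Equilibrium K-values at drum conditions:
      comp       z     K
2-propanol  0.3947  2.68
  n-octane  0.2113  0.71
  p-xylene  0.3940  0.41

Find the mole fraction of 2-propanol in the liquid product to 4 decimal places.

x_2-propanol = 0.2280

Rachford–Rice: g(V/F) = Σ zᵢ(Kᵢ−1)/(1+V/F(Kᵢ−1)) = 0.
Feasibility: ΣzᵢKᵢ = 1.3694, Σzᵢ/Kᵢ = 1.4059 — both > 1, two phases present.
Newton iteration, V/F⁰ = 0.5:
  V/F = 0.5000: g = -0.04102, g' = -0.6293 → V/F = 0.4348
  V/F = 0.4348: g = 0.00039, g' = -0.6434 → V/F = 0.4354
Converged at V/F = 0.4354.
Compositions from xᵢ = zᵢ/(1+V/F(Kᵢ−1)), yᵢ = Kᵢxᵢ:
  2-propanol: x = 0.2280, y = 0.6109
  n-octane: x = 0.2418, y = 0.1717
  p-xylene: x = 0.5302, y = 0.2174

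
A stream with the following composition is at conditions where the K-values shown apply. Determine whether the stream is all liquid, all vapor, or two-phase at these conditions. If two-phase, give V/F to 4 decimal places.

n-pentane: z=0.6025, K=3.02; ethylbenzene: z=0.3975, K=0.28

two-phase, V/F = 0.6400

ΣzᵢKᵢ = 1.9309; Σzᵢ/Kᵢ = 1.6191.
Both exceed 1, so a two-phase solution exists.
Binary case is linear: z₁(K₁−1)(1+ψ(K₂−1)) + z₂(K₂−1)(1+ψ(K₁−1)) = 0
⇒ ψ = [z₁(K₁−1)+z₂(K₂−1)] / [−(K₁−1)(K₂−1)] = 0.93085/1.45440 = 0.6400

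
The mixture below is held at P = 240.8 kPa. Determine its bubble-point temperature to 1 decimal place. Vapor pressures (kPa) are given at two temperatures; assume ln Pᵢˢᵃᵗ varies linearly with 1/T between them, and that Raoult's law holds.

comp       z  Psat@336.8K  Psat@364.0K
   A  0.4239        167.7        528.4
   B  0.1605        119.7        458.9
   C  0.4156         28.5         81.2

T = 356.2 K

Bubble-point temperature: ΣzᵢPᵢˢᵃᵗ(T) = P. Interpolate ln Pᵢˢᵃᵗ = aᵢ + bᵢ/T.
  T = 336.8 K: ΣzᵢPᵢˢᵃᵗ = 102.14 kPa
  T = 364.0 K: ΣzᵢPᵢˢᵃᵗ = 331.39 kPa
  T = 350.4 K: ΣzᵢPᵢˢᵃᵗ = 188.04 kPa
  T = 357.2 K: ΣzᵢPᵢˢᵃᵗ = 250.92 kPa
  T = 353.8 K: ΣzᵢPᵢˢᵃᵗ = 217.51 kPa
  T = 355.5 K: ΣzᵢPᵢˢᵃᵗ = 233.69 kPa
Interpolating between 355.5 K and 357.2 K gives T ≈ 356.2 K.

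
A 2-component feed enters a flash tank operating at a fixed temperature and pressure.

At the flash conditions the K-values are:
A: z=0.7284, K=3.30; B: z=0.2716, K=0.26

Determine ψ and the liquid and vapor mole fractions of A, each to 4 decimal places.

ψ = 0.8662, x_A = 0.2434, y_A = 0.8033

Let ψ = V/F and solve Σ zᵢ(Kᵢ−1)/(1+ψ(Kᵢ−1)) = 0.
g(0) = ΣzᵢKᵢ − 1 = 1.4743 and g(1) = 1 − Σzᵢ/Kᵢ = -0.2653, so a root lies in (0, 1).
Binary case is linear: z₁(K₁−1)(1+ψ(K₂−1)) + z₂(K₂−1)(1+ψ(K₁−1)) = 0
⇒ ψ = [z₁(K₁−1)+z₂(K₂−1)] / [−(K₁−1)(K₂−1)] = 1.47434/1.70200 = 0.8662
Compositions from xᵢ = zᵢ/(1+ψ(Kᵢ−1)), yᵢ = Kᵢxᵢ:
  A: x = 0.2434, y = 0.8033
  B: x = 0.7566, y = 0.1967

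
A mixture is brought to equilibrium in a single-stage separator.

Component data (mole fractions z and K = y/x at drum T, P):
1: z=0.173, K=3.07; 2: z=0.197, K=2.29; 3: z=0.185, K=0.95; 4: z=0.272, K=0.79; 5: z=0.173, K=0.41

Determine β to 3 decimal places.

β = 0.772

Newton iteration, β⁰ = 0.5:
  β = 0.500: g = 0.1124, g' = -0.437 → β = 0.757
  β = 0.757: g = 0.0060, g' = -0.411 → β = 0.772
Converged at β = 0.772.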